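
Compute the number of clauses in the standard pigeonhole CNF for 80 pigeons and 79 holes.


The PHP encoding has two parts:
1) At-least-one-hole clauses: 80 (one per pigeon, each with 79 literals).
2) At-most-one-pigeon-per-hole clauses: 79 holes * C(80,2) = 79 * 3160 = 249640.
Total clauses = 80 + 249640 = 249720.

249720


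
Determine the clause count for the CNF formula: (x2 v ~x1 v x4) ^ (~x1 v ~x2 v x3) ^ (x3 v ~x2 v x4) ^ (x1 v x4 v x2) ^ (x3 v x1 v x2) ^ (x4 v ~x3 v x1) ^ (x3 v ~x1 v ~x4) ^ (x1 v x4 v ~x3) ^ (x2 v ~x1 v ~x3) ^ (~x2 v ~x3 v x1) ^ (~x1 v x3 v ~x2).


Each group enclosed in parentheses joined by ^ is one clause.
Counting the conjuncts: 11 clauses.

11


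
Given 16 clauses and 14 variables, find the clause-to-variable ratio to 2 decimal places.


Clause-to-variable ratio = clauses / variables.
16 / 14 = 1.14.

1.14


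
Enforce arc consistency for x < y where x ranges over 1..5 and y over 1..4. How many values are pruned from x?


For the constraint x < y, x needs a supporting value in y's domain.
x can be at most 3 (one less than y's maximum).
Valid x values from domain: 3 out of 5.
Pruned = 5 - 3 = 2.

2


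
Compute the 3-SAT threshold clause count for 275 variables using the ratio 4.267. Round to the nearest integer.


The 3-SAT phase transition occurs at approximately 4.267 clauses per variable.
m = 4.267 * 275 = 1173.425.
Rounded to nearest integer: 1173.

1173


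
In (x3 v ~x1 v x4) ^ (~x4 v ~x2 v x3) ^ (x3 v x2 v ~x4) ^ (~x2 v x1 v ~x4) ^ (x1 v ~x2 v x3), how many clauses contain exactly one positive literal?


A definite clause has exactly one positive literal.
Clause 1: 2 positive -> not definite
Clause 2: 1 positive -> definite
Clause 3: 2 positive -> not definite
Clause 4: 1 positive -> definite
Clause 5: 2 positive -> not definite
Definite clause count = 2.

2


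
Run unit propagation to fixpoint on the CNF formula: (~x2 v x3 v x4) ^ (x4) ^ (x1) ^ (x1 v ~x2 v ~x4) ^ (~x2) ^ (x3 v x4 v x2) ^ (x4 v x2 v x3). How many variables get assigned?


Unit propagation repeatedly assigns the literal in any unit clause, then simplifies.
Assignments in order: x4 = T, x1 = T, x2 = F.
No further unit clauses remain.
Total variables assigned = 3.

3


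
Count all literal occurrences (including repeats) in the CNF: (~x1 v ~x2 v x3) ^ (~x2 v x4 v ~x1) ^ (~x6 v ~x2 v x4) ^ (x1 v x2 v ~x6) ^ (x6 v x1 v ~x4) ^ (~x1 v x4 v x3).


Clause lengths: 3, 3, 3, 3, 3, 3.
Sum = 3 + 3 + 3 + 3 + 3 + 3 = 18.

18


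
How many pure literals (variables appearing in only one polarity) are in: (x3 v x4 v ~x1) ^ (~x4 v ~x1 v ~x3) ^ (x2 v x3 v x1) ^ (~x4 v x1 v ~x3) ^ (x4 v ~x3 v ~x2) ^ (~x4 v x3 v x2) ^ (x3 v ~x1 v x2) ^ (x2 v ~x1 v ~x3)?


A pure literal appears in only one polarity across all clauses.
No pure literals found.
Count = 0.

0


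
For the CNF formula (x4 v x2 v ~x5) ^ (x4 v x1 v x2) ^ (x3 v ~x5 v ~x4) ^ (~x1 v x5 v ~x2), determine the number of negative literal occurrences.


Scan each clause for negated literals.
Clause 1: 1 negative; Clause 2: 0 negative; Clause 3: 2 negative; Clause 4: 2 negative.
Total negative literal occurrences = 5.

5


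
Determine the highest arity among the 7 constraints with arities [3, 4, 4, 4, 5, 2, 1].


The arities are: 3, 4, 4, 4, 5, 2, 1.
Scan for the maximum value.
Maximum arity = 5.

5


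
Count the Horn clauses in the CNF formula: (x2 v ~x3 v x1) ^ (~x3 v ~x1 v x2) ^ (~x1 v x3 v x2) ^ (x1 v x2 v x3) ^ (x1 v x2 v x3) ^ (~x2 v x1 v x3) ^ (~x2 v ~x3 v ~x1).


A Horn clause has at most one positive literal.
Clause 1: 2 positive lit(s) -> not Horn
Clause 2: 1 positive lit(s) -> Horn
Clause 3: 2 positive lit(s) -> not Horn
Clause 4: 3 positive lit(s) -> not Horn
Clause 5: 3 positive lit(s) -> not Horn
Clause 6: 2 positive lit(s) -> not Horn
Clause 7: 0 positive lit(s) -> Horn
Total Horn clauses = 2.

2


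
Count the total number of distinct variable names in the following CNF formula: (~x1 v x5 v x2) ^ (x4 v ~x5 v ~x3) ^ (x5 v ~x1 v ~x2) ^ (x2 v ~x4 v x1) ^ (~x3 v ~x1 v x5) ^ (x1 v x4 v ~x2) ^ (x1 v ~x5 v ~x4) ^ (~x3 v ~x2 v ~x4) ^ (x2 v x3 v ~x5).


Identify each distinct variable in the formula.
Variables found: x1, x2, x3, x4, x5.
Total distinct variables = 5.

5


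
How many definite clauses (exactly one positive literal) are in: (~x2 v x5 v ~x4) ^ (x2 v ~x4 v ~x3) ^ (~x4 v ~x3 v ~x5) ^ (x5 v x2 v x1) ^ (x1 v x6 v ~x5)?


A definite clause has exactly one positive literal.
Clause 1: 1 positive -> definite
Clause 2: 1 positive -> definite
Clause 3: 0 positive -> not definite
Clause 4: 3 positive -> not definite
Clause 5: 2 positive -> not definite
Definite clause count = 2.

2


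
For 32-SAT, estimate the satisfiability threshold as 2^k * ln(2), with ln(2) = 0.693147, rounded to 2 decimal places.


Using the asymptotic formula: threshold ~ 2^k * ln(2).
2^32 = 4294967296.
4294967296 * 0.693147 = 2977043696.32.

2977043696.32


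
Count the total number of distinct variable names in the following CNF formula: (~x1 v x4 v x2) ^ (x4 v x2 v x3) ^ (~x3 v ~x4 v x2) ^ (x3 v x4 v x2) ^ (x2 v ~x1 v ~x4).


Identify each distinct variable in the formula.
Variables found: x1, x2, x3, x4.
Total distinct variables = 4.

4


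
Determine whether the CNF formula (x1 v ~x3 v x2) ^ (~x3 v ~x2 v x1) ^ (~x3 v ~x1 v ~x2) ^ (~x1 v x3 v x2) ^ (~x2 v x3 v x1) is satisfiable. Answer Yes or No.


Check all 8 possible truth assignments.
Number of satisfying assignments found: 3.
The formula is satisfiable.

Yes


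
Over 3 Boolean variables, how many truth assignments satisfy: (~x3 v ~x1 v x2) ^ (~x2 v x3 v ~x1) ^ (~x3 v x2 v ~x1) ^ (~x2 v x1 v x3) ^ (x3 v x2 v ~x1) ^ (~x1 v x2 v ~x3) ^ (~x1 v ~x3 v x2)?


Enumerate all 8 truth assignments over 3 variables.
Test each against every clause.
Satisfying assignments found: 4.

4


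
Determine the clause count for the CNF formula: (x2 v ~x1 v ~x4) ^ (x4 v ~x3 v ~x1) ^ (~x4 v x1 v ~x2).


Each group enclosed in parentheses joined by ^ is one clause.
Counting the conjuncts: 3 clauses.

3


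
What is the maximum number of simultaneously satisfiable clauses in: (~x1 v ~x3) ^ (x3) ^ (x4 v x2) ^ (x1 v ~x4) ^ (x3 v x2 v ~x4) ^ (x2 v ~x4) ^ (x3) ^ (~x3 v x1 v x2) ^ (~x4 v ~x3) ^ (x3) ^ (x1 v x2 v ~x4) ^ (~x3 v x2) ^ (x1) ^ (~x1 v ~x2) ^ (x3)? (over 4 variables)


Enumerate all 16 truth assignments.
For each, count how many of the 15 clauses are satisfied.
The formula is not fully satisfiable, so the maximum is below 15.
Maximum simultaneously satisfiable clauses = 14.

14


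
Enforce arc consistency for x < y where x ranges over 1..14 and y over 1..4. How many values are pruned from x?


For the constraint x < y, x needs a supporting value in y's domain.
x can be at most 3 (one less than y's maximum).
Valid x values from domain: 3 out of 14.
Pruned = 14 - 3 = 11.

11


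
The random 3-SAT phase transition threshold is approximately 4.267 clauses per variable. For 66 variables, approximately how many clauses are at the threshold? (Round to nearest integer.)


The 3-SAT phase transition occurs at approximately 4.267 clauses per variable.
m = 4.267 * 66 = 281.622.
Rounded to nearest integer: 282.

282


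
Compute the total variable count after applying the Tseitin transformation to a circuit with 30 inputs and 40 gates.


The Tseitin transformation introduces one auxiliary variable per gate.
Total variables = inputs + gates = 30 + 40 = 70.

70


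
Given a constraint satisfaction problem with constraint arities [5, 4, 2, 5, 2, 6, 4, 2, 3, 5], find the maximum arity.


The arities are: 5, 4, 2, 5, 2, 6, 4, 2, 3, 5.
Scan for the maximum value.
Maximum arity = 6.

6


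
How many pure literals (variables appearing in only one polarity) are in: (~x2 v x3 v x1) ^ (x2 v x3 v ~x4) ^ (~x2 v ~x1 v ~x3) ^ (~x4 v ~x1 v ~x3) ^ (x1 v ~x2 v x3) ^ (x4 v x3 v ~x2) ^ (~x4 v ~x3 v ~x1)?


A pure literal appears in only one polarity across all clauses.
No pure literals found.
Count = 0.

0


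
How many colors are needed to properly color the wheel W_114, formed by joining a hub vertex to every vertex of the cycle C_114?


W_114 consists of the cycle C_114 together with a hub vertex adjacent to every cycle vertex.
The cycle C_114 needs 2 colors (even cycle -> 2).
The hub is adjacent to every cycle vertex, so it must receive a new color distinct from all of them.
Chromatic number = 2 + 1 = 3.

3


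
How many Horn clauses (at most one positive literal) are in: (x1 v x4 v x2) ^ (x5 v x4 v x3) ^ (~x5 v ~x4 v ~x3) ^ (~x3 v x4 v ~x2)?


A Horn clause has at most one positive literal.
Clause 1: 3 positive lit(s) -> not Horn
Clause 2: 3 positive lit(s) -> not Horn
Clause 3: 0 positive lit(s) -> Horn
Clause 4: 1 positive lit(s) -> Horn
Total Horn clauses = 2.

2


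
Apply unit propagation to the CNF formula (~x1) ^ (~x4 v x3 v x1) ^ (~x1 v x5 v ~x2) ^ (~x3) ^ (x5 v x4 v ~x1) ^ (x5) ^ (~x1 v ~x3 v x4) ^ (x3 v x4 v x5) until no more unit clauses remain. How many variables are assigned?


Unit propagation repeatedly assigns the literal in any unit clause, then simplifies.
Assignments in order: x1 = F, x3 = F, x4 = F, x5 = T.
No further unit clauses remain.
Total variables assigned = 4.

4


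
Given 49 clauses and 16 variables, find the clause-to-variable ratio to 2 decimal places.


Clause-to-variable ratio = clauses / variables.
49 / 16 = 3.06.

3.06


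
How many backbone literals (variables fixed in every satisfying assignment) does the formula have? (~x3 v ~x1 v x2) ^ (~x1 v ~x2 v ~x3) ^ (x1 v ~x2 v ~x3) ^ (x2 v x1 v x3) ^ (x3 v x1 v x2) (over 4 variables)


Find all satisfying assignments: 8 model(s).
Check which variables have the same value in every model.
No variable is fixed across all models.
Backbone size = 0.

0


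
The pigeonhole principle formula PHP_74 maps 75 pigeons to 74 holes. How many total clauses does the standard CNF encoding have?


The PHP encoding has two parts:
1) At-least-one-hole clauses: 75 (one per pigeon, each with 74 literals).
2) At-most-one-pigeon-per-hole clauses: 74 holes * C(75,2) = 74 * 2775 = 205350.
Total clauses = 75 + 205350 = 205425.

205425


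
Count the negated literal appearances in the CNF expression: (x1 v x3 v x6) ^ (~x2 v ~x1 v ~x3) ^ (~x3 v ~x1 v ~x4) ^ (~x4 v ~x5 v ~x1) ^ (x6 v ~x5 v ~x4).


Scan each clause for negated literals.
Clause 1: 0 negative; Clause 2: 3 negative; Clause 3: 3 negative; Clause 4: 3 negative; Clause 5: 2 negative.
Total negative literal occurrences = 11.

11


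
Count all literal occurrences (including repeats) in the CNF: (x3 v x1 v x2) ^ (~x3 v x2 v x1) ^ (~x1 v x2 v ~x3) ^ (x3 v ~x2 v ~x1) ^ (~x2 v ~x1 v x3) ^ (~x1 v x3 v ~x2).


Clause lengths: 3, 3, 3, 3, 3, 3.
Sum = 3 + 3 + 3 + 3 + 3 + 3 = 18.

18


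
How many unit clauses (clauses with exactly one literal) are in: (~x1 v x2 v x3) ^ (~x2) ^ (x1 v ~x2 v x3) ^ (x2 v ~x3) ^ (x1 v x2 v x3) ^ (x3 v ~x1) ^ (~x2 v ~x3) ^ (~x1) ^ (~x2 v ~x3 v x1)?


A unit clause contains exactly one literal.
Unit clauses found: (~x2), (~x1).
Count = 2.

2


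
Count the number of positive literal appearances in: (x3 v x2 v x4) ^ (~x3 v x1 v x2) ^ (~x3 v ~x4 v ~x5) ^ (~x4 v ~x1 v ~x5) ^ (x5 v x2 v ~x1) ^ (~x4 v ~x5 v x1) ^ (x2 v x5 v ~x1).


Scan each clause for unnegated literals.
Clause 1: 3 positive; Clause 2: 2 positive; Clause 3: 0 positive; Clause 4: 0 positive; Clause 5: 2 positive; Clause 6: 1 positive; Clause 7: 2 positive.
Total positive literal occurrences = 10.

10


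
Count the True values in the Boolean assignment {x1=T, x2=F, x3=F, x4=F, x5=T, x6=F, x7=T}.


The weight is the number of variables assigned True.
True variables: x1, x5, x7.
Weight = 3.

3


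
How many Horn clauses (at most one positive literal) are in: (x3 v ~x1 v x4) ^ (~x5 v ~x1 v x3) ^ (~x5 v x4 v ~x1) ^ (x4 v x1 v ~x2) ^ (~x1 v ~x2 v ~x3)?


A Horn clause has at most one positive literal.
Clause 1: 2 positive lit(s) -> not Horn
Clause 2: 1 positive lit(s) -> Horn
Clause 3: 1 positive lit(s) -> Horn
Clause 4: 2 positive lit(s) -> not Horn
Clause 5: 0 positive lit(s) -> Horn
Total Horn clauses = 3.

3


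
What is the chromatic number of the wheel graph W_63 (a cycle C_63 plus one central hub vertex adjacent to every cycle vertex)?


W_63 consists of the cycle C_63 together with a hub vertex adjacent to every cycle vertex.
The cycle C_63 needs 3 colors (odd cycle -> 3).
The hub is adjacent to every cycle vertex, so it must receive a new color distinct from all of them.
Chromatic number = 3 + 1 = 4.

4


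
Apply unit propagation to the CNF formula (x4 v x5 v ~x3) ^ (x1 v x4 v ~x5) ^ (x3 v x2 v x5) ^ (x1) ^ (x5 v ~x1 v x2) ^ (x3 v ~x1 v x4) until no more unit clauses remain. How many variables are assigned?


Unit propagation repeatedly assigns the literal in any unit clause, then simplifies.
Assignments in order: x1 = T.
No further unit clauses remain.
Total variables assigned = 1.

1


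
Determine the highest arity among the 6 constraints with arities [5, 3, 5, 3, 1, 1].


The arities are: 5, 3, 5, 3, 1, 1.
Scan for the maximum value.
Maximum arity = 5.

5


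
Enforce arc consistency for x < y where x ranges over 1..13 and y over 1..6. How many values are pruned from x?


For the constraint x < y, x needs a supporting value in y's domain.
x can be at most 5 (one less than y's maximum).
Valid x values from domain: 5 out of 13.
Pruned = 13 - 5 = 8.

8


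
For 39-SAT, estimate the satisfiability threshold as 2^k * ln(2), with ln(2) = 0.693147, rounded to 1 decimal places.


Using the asymptotic formula: threshold ~ 2^k * ln(2).
2^39 = 549755813888.
549755813888 * 0.693147 = 381061593129.0.

381061593129.0


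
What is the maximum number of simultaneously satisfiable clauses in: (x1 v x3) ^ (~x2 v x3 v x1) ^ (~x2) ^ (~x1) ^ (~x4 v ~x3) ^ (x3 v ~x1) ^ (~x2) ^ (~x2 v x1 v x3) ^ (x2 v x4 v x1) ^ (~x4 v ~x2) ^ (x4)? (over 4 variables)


Enumerate all 16 truth assignments.
For each, count how many of the 11 clauses are satisfied.
The formula is not fully satisfiable, so the maximum is below 11.
Maximum simultaneously satisfiable clauses = 10.

10


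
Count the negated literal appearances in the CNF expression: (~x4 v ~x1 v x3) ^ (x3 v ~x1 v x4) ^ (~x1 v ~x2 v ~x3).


Scan each clause for negated literals.
Clause 1: 2 negative; Clause 2: 1 negative; Clause 3: 3 negative.
Total negative literal occurrences = 6.

6


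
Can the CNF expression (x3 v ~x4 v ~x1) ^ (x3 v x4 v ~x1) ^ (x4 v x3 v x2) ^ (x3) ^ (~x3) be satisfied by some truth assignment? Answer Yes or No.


Check all 16 possible truth assignments.
Number of satisfying assignments found: 0.
The formula is unsatisfiable.

No


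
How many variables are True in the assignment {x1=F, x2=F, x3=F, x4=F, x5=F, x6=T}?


The weight is the number of variables assigned True.
True variables: x6.
Weight = 1.

1


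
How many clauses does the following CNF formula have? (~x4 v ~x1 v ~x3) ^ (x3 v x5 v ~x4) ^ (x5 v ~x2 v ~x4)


Each group enclosed in parentheses joined by ^ is one clause.
Counting the conjuncts: 3 clauses.

3


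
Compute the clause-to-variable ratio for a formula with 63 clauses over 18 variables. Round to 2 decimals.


Clause-to-variable ratio = clauses / variables.
63 / 18 = 3.5.

3.5


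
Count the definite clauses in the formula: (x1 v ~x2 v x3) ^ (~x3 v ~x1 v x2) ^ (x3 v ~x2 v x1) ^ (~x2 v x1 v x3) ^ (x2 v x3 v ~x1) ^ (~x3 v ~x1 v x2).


A definite clause has exactly one positive literal.
Clause 1: 2 positive -> not definite
Clause 2: 1 positive -> definite
Clause 3: 2 positive -> not definite
Clause 4: 2 positive -> not definite
Clause 5: 2 positive -> not definite
Clause 6: 1 positive -> definite
Definite clause count = 2.

2


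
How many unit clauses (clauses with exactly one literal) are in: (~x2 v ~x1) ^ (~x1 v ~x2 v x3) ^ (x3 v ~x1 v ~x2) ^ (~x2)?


A unit clause contains exactly one literal.
Unit clauses found: (~x2).
Count = 1.

1


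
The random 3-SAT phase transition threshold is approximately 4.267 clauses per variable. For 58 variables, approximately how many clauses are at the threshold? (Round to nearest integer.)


The 3-SAT phase transition occurs at approximately 4.267 clauses per variable.
m = 4.267 * 58 = 247.486.
Rounded to nearest integer: 247.

247


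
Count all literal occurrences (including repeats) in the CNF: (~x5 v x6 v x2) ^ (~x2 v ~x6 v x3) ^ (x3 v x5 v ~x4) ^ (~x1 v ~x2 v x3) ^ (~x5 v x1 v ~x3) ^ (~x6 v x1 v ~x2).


Clause lengths: 3, 3, 3, 3, 3, 3.
Sum = 3 + 3 + 3 + 3 + 3 + 3 = 18.

18


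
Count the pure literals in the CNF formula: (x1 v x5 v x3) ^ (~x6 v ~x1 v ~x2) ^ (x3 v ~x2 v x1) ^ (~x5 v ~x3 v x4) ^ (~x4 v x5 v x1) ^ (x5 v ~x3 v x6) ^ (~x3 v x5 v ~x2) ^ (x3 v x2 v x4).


A pure literal appears in only one polarity across all clauses.
No pure literals found.
Count = 0.

0


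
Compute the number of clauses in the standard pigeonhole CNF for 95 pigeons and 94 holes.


The PHP encoding has two parts:
1) At-least-one-hole clauses: 95 (one per pigeon, each with 94 literals).
2) At-most-one-pigeon-per-hole clauses: 94 holes * C(95,2) = 94 * 4465 = 419710.
Total clauses = 95 + 419710 = 419805.

419805


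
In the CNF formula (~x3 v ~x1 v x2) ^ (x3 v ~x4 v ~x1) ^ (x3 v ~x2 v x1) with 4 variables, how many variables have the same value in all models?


Find all satisfying assignments: 10 model(s).
Check which variables have the same value in every model.
No variable is fixed across all models.
Backbone size = 0.

0


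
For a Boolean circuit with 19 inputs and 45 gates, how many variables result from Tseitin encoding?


The Tseitin transformation introduces one auxiliary variable per gate.
Total variables = inputs + gates = 19 + 45 = 64.

64


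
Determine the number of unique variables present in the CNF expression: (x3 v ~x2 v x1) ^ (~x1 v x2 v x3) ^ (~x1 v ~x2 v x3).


Identify each distinct variable in the formula.
Variables found: x1, x2, x3.
Total distinct variables = 3.

3


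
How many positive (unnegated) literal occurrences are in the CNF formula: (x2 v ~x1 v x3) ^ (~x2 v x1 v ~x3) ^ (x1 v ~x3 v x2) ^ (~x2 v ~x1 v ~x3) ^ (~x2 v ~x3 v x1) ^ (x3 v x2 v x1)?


Scan each clause for unnegated literals.
Clause 1: 2 positive; Clause 2: 1 positive; Clause 3: 2 positive; Clause 4: 0 positive; Clause 5: 1 positive; Clause 6: 3 positive.
Total positive literal occurrences = 9.

9


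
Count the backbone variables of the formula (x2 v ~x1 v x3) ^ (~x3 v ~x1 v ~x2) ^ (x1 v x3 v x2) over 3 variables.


Find all satisfying assignments: 5 model(s).
Check which variables have the same value in every model.
No variable is fixed across all models.
Backbone size = 0.

0


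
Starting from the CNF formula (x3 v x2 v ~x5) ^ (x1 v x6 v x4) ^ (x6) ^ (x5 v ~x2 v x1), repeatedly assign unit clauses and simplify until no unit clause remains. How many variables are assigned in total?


Unit propagation repeatedly assigns the literal in any unit clause, then simplifies.
Assignments in order: x6 = T.
No further unit clauses remain.
Total variables assigned = 1.

1


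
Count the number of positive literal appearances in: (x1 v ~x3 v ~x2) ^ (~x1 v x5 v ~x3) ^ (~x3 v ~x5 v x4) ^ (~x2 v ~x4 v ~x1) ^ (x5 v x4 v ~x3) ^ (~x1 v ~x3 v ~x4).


Scan each clause for unnegated literals.
Clause 1: 1 positive; Clause 2: 1 positive; Clause 3: 1 positive; Clause 4: 0 positive; Clause 5: 2 positive; Clause 6: 0 positive.
Total positive literal occurrences = 5.

5


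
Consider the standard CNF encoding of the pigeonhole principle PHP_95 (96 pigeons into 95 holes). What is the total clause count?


The PHP encoding has two parts:
1) At-least-one-hole clauses: 96 (one per pigeon, each with 95 literals).
2) At-most-one-pigeon-per-hole clauses: 95 holes * C(96,2) = 95 * 4560 = 433200.
Total clauses = 96 + 433200 = 433296.

433296


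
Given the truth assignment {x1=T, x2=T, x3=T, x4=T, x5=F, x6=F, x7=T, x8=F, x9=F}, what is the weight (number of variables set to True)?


The weight is the number of variables assigned True.
True variables: x1, x2, x3, x4, x7.
Weight = 5.

5


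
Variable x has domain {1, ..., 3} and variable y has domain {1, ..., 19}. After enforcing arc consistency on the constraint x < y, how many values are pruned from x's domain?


For the constraint x < y, x needs a supporting value in y's domain.
x can be at most 18 (one less than y's maximum).
Valid x values from domain: 3 out of 3.
Pruned = 3 - 3 = 0.

0


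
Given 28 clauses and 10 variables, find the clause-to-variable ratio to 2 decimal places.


Clause-to-variable ratio = clauses / variables.
28 / 10 = 2.8.

2.8


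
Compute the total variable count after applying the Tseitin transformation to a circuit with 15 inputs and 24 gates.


The Tseitin transformation introduces one auxiliary variable per gate.
Total variables = inputs + gates = 15 + 24 = 39.

39


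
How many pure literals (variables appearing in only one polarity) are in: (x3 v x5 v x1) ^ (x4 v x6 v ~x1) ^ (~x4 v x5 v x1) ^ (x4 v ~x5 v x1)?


A pure literal appears in only one polarity across all clauses.
Pure literals: x3 (positive only), x6 (positive only).
Count = 2.

2


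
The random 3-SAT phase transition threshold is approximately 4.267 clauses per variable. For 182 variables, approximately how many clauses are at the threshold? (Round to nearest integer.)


The 3-SAT phase transition occurs at approximately 4.267 clauses per variable.
m = 4.267 * 182 = 776.594.
Rounded to nearest integer: 777.

777


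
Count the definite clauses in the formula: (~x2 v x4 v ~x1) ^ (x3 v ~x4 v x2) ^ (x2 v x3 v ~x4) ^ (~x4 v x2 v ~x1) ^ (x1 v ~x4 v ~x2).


A definite clause has exactly one positive literal.
Clause 1: 1 positive -> definite
Clause 2: 2 positive -> not definite
Clause 3: 2 positive -> not definite
Clause 4: 1 positive -> definite
Clause 5: 1 positive -> definite
Definite clause count = 3.

3


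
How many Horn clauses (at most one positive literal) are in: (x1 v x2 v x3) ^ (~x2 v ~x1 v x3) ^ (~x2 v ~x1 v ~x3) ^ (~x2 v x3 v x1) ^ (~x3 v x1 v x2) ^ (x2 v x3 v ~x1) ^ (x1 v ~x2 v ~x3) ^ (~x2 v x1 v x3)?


A Horn clause has at most one positive literal.
Clause 1: 3 positive lit(s) -> not Horn
Clause 2: 1 positive lit(s) -> Horn
Clause 3: 0 positive lit(s) -> Horn
Clause 4: 2 positive lit(s) -> not Horn
Clause 5: 2 positive lit(s) -> not Horn
Clause 6: 2 positive lit(s) -> not Horn
Clause 7: 1 positive lit(s) -> Horn
Clause 8: 2 positive lit(s) -> not Horn
Total Horn clauses = 3.

3


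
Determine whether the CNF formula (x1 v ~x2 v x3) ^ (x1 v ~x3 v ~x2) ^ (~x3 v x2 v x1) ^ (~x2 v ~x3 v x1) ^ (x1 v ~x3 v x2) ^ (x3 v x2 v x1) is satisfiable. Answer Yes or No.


Check all 8 possible truth assignments.
Number of satisfying assignments found: 4.
The formula is satisfiable.

Yes


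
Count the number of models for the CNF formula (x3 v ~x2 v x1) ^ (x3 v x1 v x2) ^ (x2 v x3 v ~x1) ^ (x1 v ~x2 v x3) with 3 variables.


Enumerate all 8 truth assignments over 3 variables.
Test each against every clause.
Satisfying assignments found: 5.

5


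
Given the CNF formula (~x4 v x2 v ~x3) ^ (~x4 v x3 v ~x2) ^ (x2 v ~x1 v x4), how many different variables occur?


Identify each distinct variable in the formula.
Variables found: x1, x2, x3, x4.
Total distinct variables = 4.

4


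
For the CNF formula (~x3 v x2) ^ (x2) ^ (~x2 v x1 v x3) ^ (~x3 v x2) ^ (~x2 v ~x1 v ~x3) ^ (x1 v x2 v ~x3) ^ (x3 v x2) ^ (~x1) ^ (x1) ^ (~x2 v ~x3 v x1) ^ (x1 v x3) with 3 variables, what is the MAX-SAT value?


Enumerate all 8 truth assignments.
For each, count how many of the 11 clauses are satisfied.
The formula is not fully satisfiable, so the maximum is below 11.
Maximum simultaneously satisfiable clauses = 10.

10


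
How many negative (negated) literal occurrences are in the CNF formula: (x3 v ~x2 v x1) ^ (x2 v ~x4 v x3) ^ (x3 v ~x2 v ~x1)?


Scan each clause for negated literals.
Clause 1: 1 negative; Clause 2: 1 negative; Clause 3: 2 negative.
Total negative literal occurrences = 4.

4


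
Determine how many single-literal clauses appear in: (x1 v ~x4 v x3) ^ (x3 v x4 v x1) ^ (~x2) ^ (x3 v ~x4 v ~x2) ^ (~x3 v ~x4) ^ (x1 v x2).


A unit clause contains exactly one literal.
Unit clauses found: (~x2).
Count = 1.

1


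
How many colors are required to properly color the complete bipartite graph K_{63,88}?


K_{63,88} is bipartite by definition: the two parts are independent sets, with every edge crossing between them.
Color all vertices in one part with color 1 and all vertices in the other part with color 2.
Since the graph has at least one edge, one color does not suffice.
Chromatic number = 2.

2


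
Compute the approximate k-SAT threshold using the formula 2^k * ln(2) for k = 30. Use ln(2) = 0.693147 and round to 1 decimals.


Using the asymptotic formula: threshold ~ 2^k * ln(2).
2^30 = 1073741824.
1073741824 * 0.693147 = 744260924.1.

744260924.1


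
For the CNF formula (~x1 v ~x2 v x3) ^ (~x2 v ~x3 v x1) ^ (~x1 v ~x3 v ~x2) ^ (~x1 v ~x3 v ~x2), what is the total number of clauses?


Each group enclosed in parentheses joined by ^ is one clause.
Counting the conjuncts: 4 clauses.

4


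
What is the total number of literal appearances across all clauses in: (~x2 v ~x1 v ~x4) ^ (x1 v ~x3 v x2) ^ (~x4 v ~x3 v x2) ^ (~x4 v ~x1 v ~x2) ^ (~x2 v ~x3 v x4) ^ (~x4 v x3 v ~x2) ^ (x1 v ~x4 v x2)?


Clause lengths: 3, 3, 3, 3, 3, 3, 3.
Sum = 3 + 3 + 3 + 3 + 3 + 3 + 3 = 21.

21


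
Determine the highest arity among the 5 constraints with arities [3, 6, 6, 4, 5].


The arities are: 3, 6, 6, 4, 5.
Scan for the maximum value.
Maximum arity = 6.

6


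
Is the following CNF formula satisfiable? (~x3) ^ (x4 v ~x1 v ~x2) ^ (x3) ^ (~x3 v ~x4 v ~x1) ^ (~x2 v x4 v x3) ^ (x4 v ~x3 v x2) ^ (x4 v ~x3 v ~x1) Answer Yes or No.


Check all 16 possible truth assignments.
Number of satisfying assignments found: 0.
The formula is unsatisfiable.

No


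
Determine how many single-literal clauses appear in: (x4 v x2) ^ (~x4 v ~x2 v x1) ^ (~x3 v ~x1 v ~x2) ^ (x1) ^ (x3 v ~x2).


A unit clause contains exactly one literal.
Unit clauses found: (x1).
Count = 1.

1


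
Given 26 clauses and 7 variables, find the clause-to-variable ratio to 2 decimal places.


Clause-to-variable ratio = clauses / variables.
26 / 7 = 3.71.

3.71


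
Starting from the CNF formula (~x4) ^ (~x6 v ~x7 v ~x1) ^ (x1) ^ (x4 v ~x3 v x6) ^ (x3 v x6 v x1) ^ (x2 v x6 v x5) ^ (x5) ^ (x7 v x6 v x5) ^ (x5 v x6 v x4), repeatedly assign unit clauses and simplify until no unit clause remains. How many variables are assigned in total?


Unit propagation repeatedly assigns the literal in any unit clause, then simplifies.
Assignments in order: x4 = F, x1 = T, x5 = T.
No further unit clauses remain.
Total variables assigned = 3.

3


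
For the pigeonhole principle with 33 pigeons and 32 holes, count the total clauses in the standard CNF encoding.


The PHP encoding has two parts:
1) At-least-one-hole clauses: 33 (one per pigeon, each with 32 literals).
2) At-most-one-pigeon-per-hole clauses: 32 holes * C(33,2) = 32 * 528 = 16896.
Total clauses = 33 + 16896 = 16929.

16929


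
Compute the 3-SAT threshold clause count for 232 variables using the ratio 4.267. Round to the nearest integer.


The 3-SAT phase transition occurs at approximately 4.267 clauses per variable.
m = 4.267 * 232 = 989.944.
Rounded to nearest integer: 990.

990


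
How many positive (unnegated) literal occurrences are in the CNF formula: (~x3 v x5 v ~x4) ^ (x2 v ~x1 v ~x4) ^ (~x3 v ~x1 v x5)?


Scan each clause for unnegated literals.
Clause 1: 1 positive; Clause 2: 1 positive; Clause 3: 1 positive.
Total positive literal occurrences = 3.

3


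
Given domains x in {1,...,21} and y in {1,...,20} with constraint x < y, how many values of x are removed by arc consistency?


For the constraint x < y, x needs a supporting value in y's domain.
x can be at most 19 (one less than y's maximum).
Valid x values from domain: 19 out of 21.
Pruned = 21 - 19 = 2.

2


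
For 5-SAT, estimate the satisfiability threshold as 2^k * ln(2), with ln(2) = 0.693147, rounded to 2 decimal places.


Using the asymptotic formula: threshold ~ 2^k * ln(2).
2^5 = 32.
32 * 0.693147 = 22.18.

22.18


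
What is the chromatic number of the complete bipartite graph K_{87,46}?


K_{87,46} is bipartite by definition: the two parts are independent sets, with every edge crossing between them.
Color all vertices in one part with color 1 and all vertices in the other part with color 2.
Since the graph has at least one edge, one color does not suffice.
Chromatic number = 2.

2


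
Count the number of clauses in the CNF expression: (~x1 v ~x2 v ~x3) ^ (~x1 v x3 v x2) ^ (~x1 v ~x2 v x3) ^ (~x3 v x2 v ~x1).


Each group enclosed in parentheses joined by ^ is one clause.
Counting the conjuncts: 4 clauses.

4


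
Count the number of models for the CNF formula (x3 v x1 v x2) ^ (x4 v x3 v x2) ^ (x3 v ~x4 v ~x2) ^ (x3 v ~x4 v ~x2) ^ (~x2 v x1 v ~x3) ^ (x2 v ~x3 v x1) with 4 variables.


Enumerate all 16 truth assignments over 4 variables.
Test each against every clause.
Satisfying assignments found: 7.

7


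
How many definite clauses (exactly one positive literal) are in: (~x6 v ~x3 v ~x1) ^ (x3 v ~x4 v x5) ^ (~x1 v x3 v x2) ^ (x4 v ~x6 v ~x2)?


A definite clause has exactly one positive literal.
Clause 1: 0 positive -> not definite
Clause 2: 2 positive -> not definite
Clause 3: 2 positive -> not definite
Clause 4: 1 positive -> definite
Definite clause count = 1.

1


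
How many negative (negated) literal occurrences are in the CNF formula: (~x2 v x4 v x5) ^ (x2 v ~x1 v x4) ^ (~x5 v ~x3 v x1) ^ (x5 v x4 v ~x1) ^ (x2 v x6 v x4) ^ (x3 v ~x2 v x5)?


Scan each clause for negated literals.
Clause 1: 1 negative; Clause 2: 1 negative; Clause 3: 2 negative; Clause 4: 1 negative; Clause 5: 0 negative; Clause 6: 1 negative.
Total negative literal occurrences = 6.

6


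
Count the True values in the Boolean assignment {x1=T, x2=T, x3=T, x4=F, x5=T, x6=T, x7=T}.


The weight is the number of variables assigned True.
True variables: x1, x2, x3, x5, x6, x7.
Weight = 6.

6


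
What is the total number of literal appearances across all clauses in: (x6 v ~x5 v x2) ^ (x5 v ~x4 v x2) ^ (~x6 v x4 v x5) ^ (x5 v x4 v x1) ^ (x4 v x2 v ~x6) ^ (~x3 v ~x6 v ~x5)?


Clause lengths: 3, 3, 3, 3, 3, 3.
Sum = 3 + 3 + 3 + 3 + 3 + 3 = 18.

18


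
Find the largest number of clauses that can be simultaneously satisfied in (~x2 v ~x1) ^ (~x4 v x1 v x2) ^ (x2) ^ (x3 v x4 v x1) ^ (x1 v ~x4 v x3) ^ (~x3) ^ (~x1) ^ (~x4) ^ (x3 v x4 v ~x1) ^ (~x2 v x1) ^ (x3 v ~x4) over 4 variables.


Enumerate all 16 truth assignments.
For each, count how many of the 11 clauses are satisfied.
The formula is not fully satisfiable, so the maximum is below 11.
Maximum simultaneously satisfiable clauses = 9.

9


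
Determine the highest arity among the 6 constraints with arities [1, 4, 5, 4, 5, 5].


The arities are: 1, 4, 5, 4, 5, 5.
Scan for the maximum value.
Maximum arity = 5.

5


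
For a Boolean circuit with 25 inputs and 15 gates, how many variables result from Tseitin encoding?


The Tseitin transformation introduces one auxiliary variable per gate.
Total variables = inputs + gates = 25 + 15 = 40.

40


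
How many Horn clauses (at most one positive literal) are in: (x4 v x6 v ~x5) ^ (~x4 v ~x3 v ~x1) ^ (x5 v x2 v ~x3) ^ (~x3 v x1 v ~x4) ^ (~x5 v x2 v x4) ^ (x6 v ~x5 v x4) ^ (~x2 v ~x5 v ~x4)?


A Horn clause has at most one positive literal.
Clause 1: 2 positive lit(s) -> not Horn
Clause 2: 0 positive lit(s) -> Horn
Clause 3: 2 positive lit(s) -> not Horn
Clause 4: 1 positive lit(s) -> Horn
Clause 5: 2 positive lit(s) -> not Horn
Clause 6: 2 positive lit(s) -> not Horn
Clause 7: 0 positive lit(s) -> Horn
Total Horn clauses = 3.

3


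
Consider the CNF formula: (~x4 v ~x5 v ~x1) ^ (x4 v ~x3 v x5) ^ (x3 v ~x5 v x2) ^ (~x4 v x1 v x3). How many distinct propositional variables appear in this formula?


Identify each distinct variable in the formula.
Variables found: x1, x2, x3, x4, x5.
Total distinct variables = 5.

5


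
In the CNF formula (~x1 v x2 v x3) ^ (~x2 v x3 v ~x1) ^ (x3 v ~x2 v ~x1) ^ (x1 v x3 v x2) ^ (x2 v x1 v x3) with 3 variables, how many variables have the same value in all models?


Find all satisfying assignments: 5 model(s).
Check which variables have the same value in every model.
No variable is fixed across all models.
Backbone size = 0.

0


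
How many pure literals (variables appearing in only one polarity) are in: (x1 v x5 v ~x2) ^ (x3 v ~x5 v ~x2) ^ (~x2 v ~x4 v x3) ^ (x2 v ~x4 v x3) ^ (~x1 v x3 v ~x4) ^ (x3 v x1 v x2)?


A pure literal appears in only one polarity across all clauses.
Pure literals: x3 (positive only), x4 (negative only).
Count = 2.

2


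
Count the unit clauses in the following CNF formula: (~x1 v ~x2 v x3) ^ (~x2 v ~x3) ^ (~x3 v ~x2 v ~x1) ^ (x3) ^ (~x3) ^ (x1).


A unit clause contains exactly one literal.
Unit clauses found: (x3), (~x3), (x1).
Count = 3.

3


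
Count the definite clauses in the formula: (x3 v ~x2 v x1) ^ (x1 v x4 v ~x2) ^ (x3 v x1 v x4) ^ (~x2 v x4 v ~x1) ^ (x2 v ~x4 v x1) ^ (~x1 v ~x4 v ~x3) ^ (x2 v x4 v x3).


A definite clause has exactly one positive literal.
Clause 1: 2 positive -> not definite
Clause 2: 2 positive -> not definite
Clause 3: 3 positive -> not definite
Clause 4: 1 positive -> definite
Clause 5: 2 positive -> not definite
Clause 6: 0 positive -> not definite
Clause 7: 3 positive -> not definite
Definite clause count = 1.

1


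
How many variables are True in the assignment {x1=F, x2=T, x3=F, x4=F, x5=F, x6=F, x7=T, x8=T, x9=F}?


The weight is the number of variables assigned True.
True variables: x2, x7, x8.
Weight = 3.

3


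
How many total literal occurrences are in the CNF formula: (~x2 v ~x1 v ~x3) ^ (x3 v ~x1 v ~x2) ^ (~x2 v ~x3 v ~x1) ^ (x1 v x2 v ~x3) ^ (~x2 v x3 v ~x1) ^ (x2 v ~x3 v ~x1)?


Clause lengths: 3, 3, 3, 3, 3, 3.
Sum = 3 + 3 + 3 + 3 + 3 + 3 = 18.

18


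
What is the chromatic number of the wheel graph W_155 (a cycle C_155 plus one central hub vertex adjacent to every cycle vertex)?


W_155 consists of the cycle C_155 together with a hub vertex adjacent to every cycle vertex.
The cycle C_155 needs 3 colors (odd cycle -> 3).
The hub is adjacent to every cycle vertex, so it must receive a new color distinct from all of them.
Chromatic number = 3 + 1 = 4.

4


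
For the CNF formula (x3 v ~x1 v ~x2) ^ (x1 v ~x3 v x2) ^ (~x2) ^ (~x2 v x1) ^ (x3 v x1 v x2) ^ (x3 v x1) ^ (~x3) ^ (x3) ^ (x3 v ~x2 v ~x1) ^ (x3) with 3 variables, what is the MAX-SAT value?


Enumerate all 8 truth assignments.
For each, count how many of the 10 clauses are satisfied.
The formula is not fully satisfiable, so the maximum is below 10.
Maximum simultaneously satisfiable clauses = 9.

9


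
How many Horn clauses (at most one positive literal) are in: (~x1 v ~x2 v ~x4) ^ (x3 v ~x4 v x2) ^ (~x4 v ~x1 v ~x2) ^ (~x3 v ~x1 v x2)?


A Horn clause has at most one positive literal.
Clause 1: 0 positive lit(s) -> Horn
Clause 2: 2 positive lit(s) -> not Horn
Clause 3: 0 positive lit(s) -> Horn
Clause 4: 1 positive lit(s) -> Horn
Total Horn clauses = 3.

3


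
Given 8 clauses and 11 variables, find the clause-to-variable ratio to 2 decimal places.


Clause-to-variable ratio = clauses / variables.
8 / 11 = 0.73.

0.73


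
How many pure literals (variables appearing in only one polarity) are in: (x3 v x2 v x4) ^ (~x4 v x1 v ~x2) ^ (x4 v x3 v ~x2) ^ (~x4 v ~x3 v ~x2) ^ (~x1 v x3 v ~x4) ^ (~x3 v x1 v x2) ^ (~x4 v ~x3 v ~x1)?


A pure literal appears in only one polarity across all clauses.
No pure literals found.
Count = 0.

0


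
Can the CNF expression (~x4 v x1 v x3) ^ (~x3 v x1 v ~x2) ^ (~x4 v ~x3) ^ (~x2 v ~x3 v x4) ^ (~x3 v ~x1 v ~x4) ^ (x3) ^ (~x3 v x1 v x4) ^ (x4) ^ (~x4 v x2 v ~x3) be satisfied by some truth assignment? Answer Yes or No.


Check all 16 possible truth assignments.
Number of satisfying assignments found: 0.
The formula is unsatisfiable.

No


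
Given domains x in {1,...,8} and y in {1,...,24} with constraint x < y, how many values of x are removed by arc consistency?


For the constraint x < y, x needs a supporting value in y's domain.
x can be at most 23 (one less than y's maximum).
Valid x values from domain: 8 out of 8.
Pruned = 8 - 8 = 0.

0


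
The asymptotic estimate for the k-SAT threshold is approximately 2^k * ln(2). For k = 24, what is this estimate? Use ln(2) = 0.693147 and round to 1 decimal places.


Using the asymptotic formula: threshold ~ 2^k * ln(2).
2^24 = 16777216.
16777216 * 0.693147 = 11629076.9.

11629076.9


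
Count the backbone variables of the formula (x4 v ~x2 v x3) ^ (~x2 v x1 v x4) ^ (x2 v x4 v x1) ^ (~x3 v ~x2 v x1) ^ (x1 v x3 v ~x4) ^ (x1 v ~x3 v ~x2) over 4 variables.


Find all satisfying assignments: 8 model(s).
Check which variables have the same value in every model.
No variable is fixed across all models.
Backbone size = 0.

0


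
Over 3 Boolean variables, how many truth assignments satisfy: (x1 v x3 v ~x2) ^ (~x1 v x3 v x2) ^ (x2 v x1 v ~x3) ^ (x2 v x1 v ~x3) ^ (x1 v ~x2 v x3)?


Enumerate all 8 truth assignments over 3 variables.
Test each against every clause.
Satisfying assignments found: 5.

5


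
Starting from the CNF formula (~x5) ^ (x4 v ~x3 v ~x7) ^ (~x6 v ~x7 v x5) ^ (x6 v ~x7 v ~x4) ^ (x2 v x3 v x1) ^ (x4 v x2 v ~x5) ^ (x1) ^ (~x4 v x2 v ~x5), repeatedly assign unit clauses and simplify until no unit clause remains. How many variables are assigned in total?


Unit propagation repeatedly assigns the literal in any unit clause, then simplifies.
Assignments in order: x5 = F, x1 = T.
No further unit clauses remain.
Total variables assigned = 2.

2


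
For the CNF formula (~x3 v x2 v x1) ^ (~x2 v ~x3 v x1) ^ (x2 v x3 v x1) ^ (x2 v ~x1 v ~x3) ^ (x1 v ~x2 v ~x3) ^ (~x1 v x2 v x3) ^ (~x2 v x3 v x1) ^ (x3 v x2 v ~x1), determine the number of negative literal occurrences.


Scan each clause for negated literals.
Clause 1: 1 negative; Clause 2: 2 negative; Clause 3: 0 negative; Clause 4: 2 negative; Clause 5: 2 negative; Clause 6: 1 negative; Clause 7: 1 negative; Clause 8: 1 negative.
Total negative literal occurrences = 10.

10


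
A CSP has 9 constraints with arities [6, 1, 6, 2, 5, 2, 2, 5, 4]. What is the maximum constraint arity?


The arities are: 6, 1, 6, 2, 5, 2, 2, 5, 4.
Scan for the maximum value.
Maximum arity = 6.

6


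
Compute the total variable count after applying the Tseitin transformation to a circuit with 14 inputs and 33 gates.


The Tseitin transformation introduces one auxiliary variable per gate.
Total variables = inputs + gates = 14 + 33 = 47.

47


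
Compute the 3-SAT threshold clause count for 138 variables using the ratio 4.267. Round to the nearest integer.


The 3-SAT phase transition occurs at approximately 4.267 clauses per variable.
m = 4.267 * 138 = 588.846.
Rounded to nearest integer: 589.

589


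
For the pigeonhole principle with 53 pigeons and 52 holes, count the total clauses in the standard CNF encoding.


The PHP encoding has two parts:
1) At-least-one-hole clauses: 53 (one per pigeon, each with 52 literals).
2) At-most-one-pigeon-per-hole clauses: 52 holes * C(53,2) = 52 * 1378 = 71656.
Total clauses = 53 + 71656 = 71709.

71709


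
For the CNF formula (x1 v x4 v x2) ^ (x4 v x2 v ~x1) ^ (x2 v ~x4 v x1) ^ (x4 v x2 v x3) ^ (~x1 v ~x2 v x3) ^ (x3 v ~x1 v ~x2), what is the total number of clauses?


Each group enclosed in parentheses joined by ^ is one clause.
Counting the conjuncts: 6 clauses.

6


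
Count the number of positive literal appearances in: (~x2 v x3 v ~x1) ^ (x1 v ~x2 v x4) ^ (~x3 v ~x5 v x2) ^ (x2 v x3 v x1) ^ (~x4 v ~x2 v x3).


Scan each clause for unnegated literals.
Clause 1: 1 positive; Clause 2: 2 positive; Clause 3: 1 positive; Clause 4: 3 positive; Clause 5: 1 positive.
Total positive literal occurrences = 8.

8
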